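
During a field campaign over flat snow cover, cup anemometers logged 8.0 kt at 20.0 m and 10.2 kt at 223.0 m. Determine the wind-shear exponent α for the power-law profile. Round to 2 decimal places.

Power law: V₂/V₁ = (z₂/z₁)^α ⇒ α = ln(V₂/V₁) / ln(z₂/z₁)
α = ln(10.2/8.0) / ln(223.0/20.0) = ln(1.2750) / ln(11.1500)
  = 0.24295 / 2.41144 = 0.10075

α ≈ 0.10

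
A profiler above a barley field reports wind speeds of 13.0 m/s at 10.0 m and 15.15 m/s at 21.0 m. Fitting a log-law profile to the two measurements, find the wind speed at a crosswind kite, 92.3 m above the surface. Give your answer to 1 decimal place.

19.4 m/s

Log law: V ∝ ln(z/z₀). From the pair, with r = V₁/V₂ = 0.85809,
ln z₀ = (ln z₁ − r·ln z₂)/(1 − r) = (2.3026 − 0.85809×3.0445)/0.14191 = -2.1835 → z₀ = 0.1126 m
V₃ = V₁ · ln(z₃/z₀)/ln(z₁/z₀) = 13.0 × 6.7086/4.4861 = 19.4403 m/s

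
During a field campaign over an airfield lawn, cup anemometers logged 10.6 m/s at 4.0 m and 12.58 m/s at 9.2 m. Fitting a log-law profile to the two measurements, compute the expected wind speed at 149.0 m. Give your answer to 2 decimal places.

19.20 m/s

Log law: V ∝ ln(z/z₀). From the pair, with r = V₁/V₂ = 0.84261,
ln z₀ = (ln z₁ − r·ln z₂)/(1 − r) = (1.3863 − 0.84261×2.2192)/0.15739 = -3.0727 → z₀ = 0.04630 m
V₃ = V₁ · ln(z₃/z₀)/ln(z₁/z₀) = 10.6 × 8.0767/4.4590 = 19.1999 m/s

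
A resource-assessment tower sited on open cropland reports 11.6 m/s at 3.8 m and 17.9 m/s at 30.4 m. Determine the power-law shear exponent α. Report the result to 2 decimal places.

α ≈ 0.21

Power law: V₂/V₁ = (z₂/z₁)^α ⇒ α = ln(V₂/V₁) / ln(z₂/z₁)
α = ln(17.9/11.6) / ln(30.4/3.8) = ln(1.5431) / ln(8.0000)
  = 0.43380 / 2.07944 = 0.20861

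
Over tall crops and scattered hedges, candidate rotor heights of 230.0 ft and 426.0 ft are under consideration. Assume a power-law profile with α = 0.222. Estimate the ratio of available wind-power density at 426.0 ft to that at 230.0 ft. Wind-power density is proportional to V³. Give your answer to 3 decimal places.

Speed ratio: V_B/V_A = (z_B/z_A)^α = (426.0/230.0)^0.222 = (1.8522)^0.222 = 1.14664
Power-density ratio: P_B/P_A = (V_B/V_A)³ = (1.14664)³ = 1.50757

1.508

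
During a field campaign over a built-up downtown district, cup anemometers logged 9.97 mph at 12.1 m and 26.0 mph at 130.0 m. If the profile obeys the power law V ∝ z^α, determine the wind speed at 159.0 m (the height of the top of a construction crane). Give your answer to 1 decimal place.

28.2 mph

First find α: α = ln(V₂/V₁)/ln(z₂/z₁) = ln(26.0/9.97)/ln(130.0/12.1) = 0.95852/2.37433 = 0.4037
Extrapolate from 130.0 m to 159.0 m: V₃ = 26.0 × (159.0/130.0)^0.4037 = 26.0 × 1.0847 = 28.2019 mph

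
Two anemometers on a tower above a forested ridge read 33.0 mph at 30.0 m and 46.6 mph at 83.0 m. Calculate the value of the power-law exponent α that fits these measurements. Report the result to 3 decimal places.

α ≈ 0.339

Power law: V₂/V₁ = (z₂/z₁)^α ⇒ α = ln(V₂/V₁) / ln(z₂/z₁)
α = ln(46.6/33.0) / ln(83.0/30.0) = ln(1.4121) / ln(2.7667)
  = 0.34509 / 1.01764 = 0.33911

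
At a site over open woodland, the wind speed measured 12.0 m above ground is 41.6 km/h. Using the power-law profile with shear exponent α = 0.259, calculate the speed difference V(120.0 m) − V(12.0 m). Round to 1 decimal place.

Power law: V₂ = V₁ · (z₂/z₁)^α = 41.6 × (10.0000)^0.259 = 75.5255 km/h
ΔV = 75.5255 − 41.6 = 33.9255 km/h

33.9 km/h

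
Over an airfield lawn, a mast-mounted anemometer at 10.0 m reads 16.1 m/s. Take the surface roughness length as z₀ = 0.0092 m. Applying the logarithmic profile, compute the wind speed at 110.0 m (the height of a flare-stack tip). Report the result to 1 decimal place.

21.6 m/s

Log law: V(z) ∝ ln(z/z₀), so V₂/V₁ = ln(z₂/z₀) / ln(z₁/z₀).
ln(110.0/0.0092) = 9.3890, ln(10.0/0.0092) = 6.9911
V₂ = 16.1 × 9.3890/6.9911 = 16.1 × 1.3430 = 21.6222 m/s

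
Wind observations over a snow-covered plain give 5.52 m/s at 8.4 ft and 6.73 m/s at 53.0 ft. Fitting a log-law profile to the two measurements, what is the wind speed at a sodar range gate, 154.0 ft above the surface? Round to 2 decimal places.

7.43 m/s

Log law: V ∝ ln(z/z₀). From the pair, with r = V₁/V₂ = 0.82021,
ln z₀ = (ln z₁ − r·ln z₂)/(1 − r) = (2.1282 − 0.82021×3.9703)/0.17979 = -6.2752 → z₀ = 0.001882 ft
V₃ = V₁ · ln(z₃/z₀)/ln(z₁/z₀) = 5.52 × 11.3122/8.4034 = 7.4307 m/s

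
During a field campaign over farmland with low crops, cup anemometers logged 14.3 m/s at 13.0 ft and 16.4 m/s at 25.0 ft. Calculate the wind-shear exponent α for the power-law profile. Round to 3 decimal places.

α ≈ 0.210

Power law: V₂/V₁ = (z₂/z₁)^α ⇒ α = ln(V₂/V₁) / ln(z₂/z₁)
α = ln(16.4/14.3) / ln(25.0/13.0) = ln(1.1469) / ln(1.9231)
  = 0.13702 / 0.65393 = 0.20954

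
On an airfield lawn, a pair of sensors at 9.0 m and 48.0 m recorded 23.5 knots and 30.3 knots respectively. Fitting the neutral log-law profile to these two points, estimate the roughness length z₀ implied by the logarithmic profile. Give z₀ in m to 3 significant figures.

Log law: V(z) ∝ ln(z/z₀). With r = V₁/V₂ = 23.5/30.3 = 0.77558,
r · ln(z₂/z₀) = ln(z₁/z₀) ⇒ ln z₀ = (ln z₁ − r·ln z₂)/(1 − r)
ln z₀ = (2.19722 − 0.77558×3.87120) / 0.22442 = -3.5878
z₀ = exp(-3.5878) = 0.02766 m

z₀ ≈ 0.0277 m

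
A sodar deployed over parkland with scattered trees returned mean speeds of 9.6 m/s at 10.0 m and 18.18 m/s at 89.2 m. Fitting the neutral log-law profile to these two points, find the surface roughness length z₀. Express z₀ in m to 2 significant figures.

z₀ ≈ 0.86 m

Log law: V(z) ∝ ln(z/z₀). With r = V₁/V₂ = 9.6/18.18 = 0.52805,
r · ln(z₂/z₀) = ln(z₁/z₀) ⇒ ln z₀ = (ln z₁ − r·ln z₂)/(1 − r)
ln z₀ = (2.30259 − 0.52805×4.49088) / 0.47195 = -0.1459
z₀ = exp(-0.1459) = 0.8643 m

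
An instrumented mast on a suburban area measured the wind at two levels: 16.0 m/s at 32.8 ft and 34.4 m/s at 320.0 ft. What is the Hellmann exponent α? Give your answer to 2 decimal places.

α ≈ 0.34

Power law: V₂/V₁ = (z₂/z₁)^α ⇒ α = ln(V₂/V₁) / ln(z₂/z₁)
α = ln(34.4/16.0) / ln(320.0/32.8) = ln(2.1500) / ln(9.7561)
  = 0.76547 / 2.27789 = 0.33604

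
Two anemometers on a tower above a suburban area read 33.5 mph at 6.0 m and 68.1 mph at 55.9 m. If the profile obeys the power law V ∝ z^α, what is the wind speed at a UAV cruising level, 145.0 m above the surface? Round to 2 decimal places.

First find α: α = ln(V₂/V₁)/ln(z₂/z₁) = ln(68.1/33.5)/ln(55.9/6.0) = 0.70943/2.23180 = 0.3179
Extrapolate from 55.9 m to 145.0 m: V₃ = 68.1 × (145.0/55.9)^0.3179 = 68.1 × 1.3539 = 92.2004 mph

92.20 mph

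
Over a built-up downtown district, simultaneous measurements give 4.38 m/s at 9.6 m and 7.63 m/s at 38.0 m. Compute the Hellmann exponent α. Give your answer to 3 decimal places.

Power law: V₂/V₁ = (z₂/z₁)^α ⇒ α = ln(V₂/V₁) / ln(z₂/z₁)
α = ln(7.63/4.38) / ln(38.0/9.6) = ln(1.7420) / ln(3.9583)
  = 0.55504 / 1.37582 = 0.40342

α ≈ 0.403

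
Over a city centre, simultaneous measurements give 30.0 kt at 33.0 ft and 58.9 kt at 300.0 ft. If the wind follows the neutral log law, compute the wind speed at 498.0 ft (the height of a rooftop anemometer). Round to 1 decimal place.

Log law: V ∝ ln(z/z₀). From the pair, with r = V₁/V₂ = 0.50934,
ln z₀ = (ln z₁ − r·ln z₂)/(1 − r) = (3.4965 − 0.50934×5.7038)/0.49066 = 1.2052 → z₀ = 3.337 ft
V₃ = V₁ · ln(z₃/z₀)/ln(z₁/z₀) = 30.0 × 5.0054/2.2913 = 65.5358 kt

65.5 kt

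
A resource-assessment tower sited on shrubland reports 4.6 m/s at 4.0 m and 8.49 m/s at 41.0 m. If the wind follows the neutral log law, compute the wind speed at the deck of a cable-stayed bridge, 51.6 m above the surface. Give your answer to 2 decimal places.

Log law: V ∝ ln(z/z₀). From the pair, with r = V₁/V₂ = 0.54181,
ln z₀ = (ln z₁ − r·ln z₂)/(1 − r) = (1.3863 − 0.54181×3.7136)/0.45819 = -1.3658 → z₀ = 0.2552 m
V₃ = V₁ · ln(z₃/z₀)/ln(z₁/z₀) = 4.6 × 5.3093/2.7521 = 8.8744 m/s

8.87 m/s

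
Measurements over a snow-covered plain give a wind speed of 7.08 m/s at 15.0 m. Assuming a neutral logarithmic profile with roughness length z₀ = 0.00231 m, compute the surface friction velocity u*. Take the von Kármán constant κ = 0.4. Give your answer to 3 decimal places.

Log law: V(z) = (u*/κ) · ln(z/z₀) ⇒ u* = κ · V / ln(z/z₀)
u* = 0.4 × 7.08 / ln(15.0/0.00231) = 0.4 × 7.08 / 8.7786
   = 2.8320 / 8.7786 = 0.3226 m/s

u* ≈ 0.323 m/s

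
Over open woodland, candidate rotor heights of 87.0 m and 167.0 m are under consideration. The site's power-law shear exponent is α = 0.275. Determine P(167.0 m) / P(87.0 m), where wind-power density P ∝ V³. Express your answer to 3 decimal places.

1.713

Speed ratio: V_B/V_A = (z_B/z_A)^α = (167.0/87.0)^0.275 = (1.9195)^0.275 = 1.19641
Power-density ratio: P_B/P_A = (V_B/V_A)³ = (1.19641)³ = 1.71253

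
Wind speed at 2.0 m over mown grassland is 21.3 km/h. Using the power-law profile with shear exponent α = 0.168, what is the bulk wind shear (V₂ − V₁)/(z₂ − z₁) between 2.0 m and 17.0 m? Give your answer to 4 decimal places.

Power law: V₂ = V₁ · (z₂/z₁)^α = 21.3 × (8.5000)^0.168 = 30.5156 km/h
ΔV/Δz = (30.5156 − 21.3)/(17.0 − 2.0) = 9.2156/15.0000 = 0.61437 km/h/m

0.6144 km/h/m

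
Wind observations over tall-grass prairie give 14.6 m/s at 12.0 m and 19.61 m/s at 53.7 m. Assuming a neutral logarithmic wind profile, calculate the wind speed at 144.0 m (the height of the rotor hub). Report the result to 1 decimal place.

22.9 m/s

Log law: V ∝ ln(z/z₀). From the pair, with r = V₁/V₂ = 0.74452,
ln z₀ = (ln z₁ − r·ln z₂)/(1 − r) = (2.4849 − 0.74452×3.9834)/0.25548 = -1.8820 → z₀ = 0.1523 m
V₃ = V₁ · ln(z₃/z₀)/ln(z₁/z₀) = 14.6 × 6.8518/4.3669 = 22.9079 m/s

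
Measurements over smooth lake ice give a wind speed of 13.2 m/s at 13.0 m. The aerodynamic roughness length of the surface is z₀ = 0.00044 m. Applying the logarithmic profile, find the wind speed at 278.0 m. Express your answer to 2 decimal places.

Log law: V(z) ∝ ln(z/z₀), so V₂/V₁ = ln(z₂/z₀) / ln(z₁/z₀).
ln(278.0/0.00044) = 13.3564, ln(13.0/0.00044) = 10.2937
V₂ = 13.2 × 13.3564/10.2937 = 13.2 × 1.2975 = 17.1274 m/s

17.13 m/s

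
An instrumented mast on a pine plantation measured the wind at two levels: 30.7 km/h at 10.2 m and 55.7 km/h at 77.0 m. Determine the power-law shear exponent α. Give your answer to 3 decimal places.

Power law: V₂/V₁ = (z₂/z₁)^α ⇒ α = ln(V₂/V₁) / ln(z₂/z₁)
α = ln(55.7/30.7) / ln(77.0/10.2) = ln(1.8143) / ln(7.5490)
  = 0.59572 / 2.02142 = 0.29470

α ≈ 0.295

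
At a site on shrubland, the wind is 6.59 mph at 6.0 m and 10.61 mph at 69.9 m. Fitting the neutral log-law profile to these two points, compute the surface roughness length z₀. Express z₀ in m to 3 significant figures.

Log law: V(z) ∝ ln(z/z₀). With r = V₁/V₂ = 6.59/10.61 = 0.62111,
r · ln(z₂/z₀) = ln(z₁/z₀) ⇒ ln z₀ = (ln z₁ − r·ln z₂)/(1 − r)
ln z₀ = (1.79176 − 0.62111×4.24707) / 0.37889 = -2.2332
z₀ = exp(-2.2332) = 0.1072 m

z₀ ≈ 0.107 m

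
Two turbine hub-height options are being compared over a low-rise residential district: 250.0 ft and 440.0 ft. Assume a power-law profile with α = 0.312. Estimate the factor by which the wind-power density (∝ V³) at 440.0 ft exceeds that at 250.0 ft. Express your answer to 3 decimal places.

Speed ratio: V_B/V_A = (z_B/z_A)^α = (440.0/250.0)^0.312 = (1.7600)^0.312 = 1.19289
Power-density ratio: P_B/P_A = (V_B/V_A)³ = (1.19289)³ = 1.69746

1.697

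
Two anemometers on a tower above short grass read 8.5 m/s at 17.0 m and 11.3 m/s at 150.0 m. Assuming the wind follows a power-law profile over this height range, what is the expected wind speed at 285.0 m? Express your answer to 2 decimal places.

12.29 m/s

First find α: α = ln(V₂/V₁)/ln(z₂/z₁) = ln(11.3/8.5)/ln(150.0/17.0) = 0.28474/2.17742 = 0.1308
Extrapolate from 150.0 m to 285.0 m: V₃ = 11.3 × (285.0/150.0)^0.1308 = 11.3 × 1.0876 = 12.2894 m/s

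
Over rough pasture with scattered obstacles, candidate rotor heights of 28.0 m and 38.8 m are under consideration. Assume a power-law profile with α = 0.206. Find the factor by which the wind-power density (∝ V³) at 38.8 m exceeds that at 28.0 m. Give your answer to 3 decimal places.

1.223

Speed ratio: V_B/V_A = (z_B/z_A)^α = (38.8/28.0)^0.206 = (1.3857)^0.206 = 1.06951
Power-density ratio: P_B/P_A = (V_B/V_A)³ = (1.06951)³ = 1.22336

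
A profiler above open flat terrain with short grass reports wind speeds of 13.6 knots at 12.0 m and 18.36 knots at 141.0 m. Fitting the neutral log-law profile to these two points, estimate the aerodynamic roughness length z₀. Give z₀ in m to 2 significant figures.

z₀ ≈ 0.011 m

Log law: V(z) ∝ ln(z/z₀). With r = V₁/V₂ = 13.6/18.36 = 0.74074,
r · ln(z₂/z₀) = ln(z₁/z₀) ⇒ ln z₀ = (ln z₁ − r·ln z₂)/(1 − r)
ln z₀ = (2.48491 − 0.74074×4.94876) / 0.25926 = -4.5547
z₀ = exp(-4.5547) = 0.01052 m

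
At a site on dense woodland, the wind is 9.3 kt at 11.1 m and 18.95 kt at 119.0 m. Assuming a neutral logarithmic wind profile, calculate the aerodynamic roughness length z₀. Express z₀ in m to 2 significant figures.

z₀ ≈ 1.1 m

Log law: V(z) ∝ ln(z/z₀). With r = V₁/V₂ = 9.3/18.95 = 0.49077,
r · ln(z₂/z₀) = ln(z₁/z₀) ⇒ ln z₀ = (ln z₁ − r·ln z₂)/(1 − r)
ln z₀ = (2.40695 − 0.49077×4.77912) / 0.50923 = 0.1208
z₀ = exp(0.1208) = 1.128 m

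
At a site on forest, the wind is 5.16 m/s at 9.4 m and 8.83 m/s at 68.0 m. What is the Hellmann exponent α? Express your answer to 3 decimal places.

α ≈ 0.271

Power law: V₂/V₁ = (z₂/z₁)^α ⇒ α = ln(V₂/V₁) / ln(z₂/z₁)
α = ln(8.83/5.16) / ln(68.0/9.4) = ln(1.7112) / ln(7.2340)
  = 0.53722 / 1.97880 = 0.27149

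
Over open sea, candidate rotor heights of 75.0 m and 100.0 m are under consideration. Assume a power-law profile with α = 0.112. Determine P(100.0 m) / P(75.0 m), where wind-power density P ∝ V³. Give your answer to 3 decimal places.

1.101

Speed ratio: V_B/V_A = (z_B/z_A)^α = (100.0/75.0)^0.112 = (1.3333)^0.112 = 1.03275
Power-density ratio: P_B/P_A = (V_B/V_A)³ = (1.03275)³ = 1.10149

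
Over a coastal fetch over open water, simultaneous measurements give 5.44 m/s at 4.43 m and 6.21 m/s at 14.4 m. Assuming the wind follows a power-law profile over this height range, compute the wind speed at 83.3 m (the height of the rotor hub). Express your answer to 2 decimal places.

7.56 m/s

First find α: α = ln(V₂/V₁)/ln(z₂/z₁) = ln(6.21/5.44)/ln(14.4/4.43) = 0.13238/1.17883 = 0.1123
Extrapolate from 14.4 m to 83.3 m: V₃ = 6.21 × (83.3/14.4)^0.1123 = 6.21 × 1.2179 = 7.5630 m/s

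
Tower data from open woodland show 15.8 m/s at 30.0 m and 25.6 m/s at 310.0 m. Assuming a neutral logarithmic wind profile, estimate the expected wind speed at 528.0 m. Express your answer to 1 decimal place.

27.8 m/s

Log law: V ∝ ln(z/z₀). From the pair, with r = V₁/V₂ = 0.61719,
ln z₀ = (ln z₁ − r·ln z₂)/(1 − r) = (3.4012 − 0.61719×5.7366)/0.38281 = -0.3640 → z₀ = 0.6949 m
V₃ = V₁ · ln(z₃/z₀)/ln(z₁/z₀) = 15.8 × 6.6331/3.7652 = 27.8346 m/s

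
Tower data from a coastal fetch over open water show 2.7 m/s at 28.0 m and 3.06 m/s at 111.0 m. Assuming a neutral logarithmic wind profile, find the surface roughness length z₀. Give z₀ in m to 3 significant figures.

Log law: V(z) ∝ ln(z/z₀). With r = V₁/V₂ = 2.7/3.06 = 0.88235,
r · ln(z₂/z₀) = ln(z₁/z₀) ⇒ ln z₀ = (ln z₁ − r·ln z₂)/(1 − r)
ln z₀ = (3.33220 − 0.88235×4.70953) / 0.11765 = -6.9977
z₀ = exp(-6.9977) = 0.0009139 m

z₀ ≈ 0.000914 m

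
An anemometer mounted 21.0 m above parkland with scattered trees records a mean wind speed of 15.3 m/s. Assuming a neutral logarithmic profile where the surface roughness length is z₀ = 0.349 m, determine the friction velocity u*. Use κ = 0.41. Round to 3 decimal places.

u* ≈ 1.531 m/s

Log law: V(z) = (u*/κ) · ln(z/z₀) ⇒ u* = κ · V / ln(z/z₀)
u* = 0.41 × 15.3 / ln(21.0/0.349) = 0.41 × 15.3 / 4.0972
   = 6.2730 / 4.0972 = 1.5310 m/s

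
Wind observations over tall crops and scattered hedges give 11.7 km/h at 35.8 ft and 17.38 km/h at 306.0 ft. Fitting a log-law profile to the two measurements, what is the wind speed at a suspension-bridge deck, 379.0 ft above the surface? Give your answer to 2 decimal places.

Log law: V ∝ ln(z/z₀). From the pair, with r = V₁/V₂ = 0.67319,
ln z₀ = (ln z₁ − r·ln z₂)/(1 − r) = (3.5779 − 0.67319×5.7236)/0.32681 = -0.8418 → z₀ = 0.4310 ft
V₃ = V₁ · ln(z₃/z₀)/ln(z₁/z₀) = 11.7 × 6.7793/4.4197 = 17.9464 km/h

17.95 km/h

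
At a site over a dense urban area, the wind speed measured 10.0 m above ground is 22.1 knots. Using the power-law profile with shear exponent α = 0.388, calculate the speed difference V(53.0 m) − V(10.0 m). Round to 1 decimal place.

20.1 knots

Power law: V₂ = V₁ · (z₂/z₁)^α = 22.1 × (5.3000)^0.388 = 42.2096 knots
ΔV = 42.2096 − 22.1 = 20.1096 knots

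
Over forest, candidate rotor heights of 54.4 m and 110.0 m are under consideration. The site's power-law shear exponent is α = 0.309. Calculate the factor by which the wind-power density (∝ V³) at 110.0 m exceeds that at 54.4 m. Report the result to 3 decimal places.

Speed ratio: V_B/V_A = (z_B/z_A)^α = (110.0/54.4)^0.309 = (2.0221)^0.309 = 1.24305
Power-density ratio: P_B/P_A = (V_B/V_A)³ = (1.24305)³ = 1.92075

1.921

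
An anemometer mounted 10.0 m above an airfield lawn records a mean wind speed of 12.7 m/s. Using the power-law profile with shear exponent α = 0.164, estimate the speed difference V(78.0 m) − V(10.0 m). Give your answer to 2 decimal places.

5.09 m/s

Power law: V₂ = V₁ · (z₂/z₁)^α = 12.7 × (7.8000)^0.164 = 17.7872 m/s
ΔV = 17.7872 − 12.7 = 5.0872 m/s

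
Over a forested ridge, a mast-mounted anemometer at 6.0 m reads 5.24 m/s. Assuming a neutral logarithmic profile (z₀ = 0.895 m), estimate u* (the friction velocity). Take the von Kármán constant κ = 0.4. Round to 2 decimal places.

Log law: V(z) = (u*/κ) · ln(z/z₀) ⇒ u* = κ · V / ln(z/z₀)
u* = 0.4 × 5.24 / ln(6.0/0.895) = 0.4 × 5.24 / 1.9027
   = 2.0960 / 1.9027 = 1.1016 m/s

u* ≈ 1.10 m/s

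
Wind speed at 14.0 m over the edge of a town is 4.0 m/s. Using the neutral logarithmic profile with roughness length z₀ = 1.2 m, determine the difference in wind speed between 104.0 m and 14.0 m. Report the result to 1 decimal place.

3.3 m/s

Log law: V₂ = V₁ · ln(z₂/z₀)/ln(z₁/z₀) = 4.0 × 4.4621/2.4567 = 7.2650 m/s
ΔV = 7.2650 − 4.0 = 3.2650 m/s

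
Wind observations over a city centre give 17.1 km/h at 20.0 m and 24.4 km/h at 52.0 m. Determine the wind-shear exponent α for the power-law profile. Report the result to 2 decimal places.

Power law: V₂/V₁ = (z₂/z₁)^α ⇒ α = ln(V₂/V₁) / ln(z₂/z₁)
α = ln(24.4/17.1) / ln(52.0/20.0) = ln(1.4269) / ln(2.6000)
  = 0.35550 / 0.95551 = 0.37206

α ≈ 0.37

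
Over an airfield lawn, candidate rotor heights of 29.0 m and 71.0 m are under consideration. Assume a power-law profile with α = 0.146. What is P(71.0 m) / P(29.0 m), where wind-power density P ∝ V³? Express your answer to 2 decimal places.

Speed ratio: V_B/V_A = (z_B/z_A)^α = (71.0/29.0)^0.146 = (2.4483)^0.146 = 1.13966
Power-density ratio: P_B/P_A = (V_B/V_A)³ = (1.13966)³ = 1.48020

1.48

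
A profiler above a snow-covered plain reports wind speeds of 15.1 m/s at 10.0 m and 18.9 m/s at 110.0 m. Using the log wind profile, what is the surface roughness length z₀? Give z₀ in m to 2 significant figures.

z₀ ≈ 0.00073 m

Log law: V(z) ∝ ln(z/z₀). With r = V₁/V₂ = 15.1/18.9 = 0.79894,
r · ln(z₂/z₀) = ln(z₁/z₀) ⇒ ln z₀ = (ln z₁ − r·ln z₂)/(1 − r)
ln z₀ = (2.30259 − 0.79894×4.70048) / 0.20106 = -7.2259
z₀ = exp(-7.2259) = 0.0007275 m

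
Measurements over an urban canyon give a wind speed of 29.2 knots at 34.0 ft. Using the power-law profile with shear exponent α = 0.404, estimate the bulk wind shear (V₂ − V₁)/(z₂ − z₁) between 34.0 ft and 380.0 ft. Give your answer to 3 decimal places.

Power law: V₂ = V₁ · (z₂/z₁)^α = 29.2 × (11.1765)^0.404 = 77.4280 knots
ΔV/Δz = (77.4280 − 29.2)/(380.0 − 34.0) = 48.2280/346.0000 = 0.13939 knots/ft

0.139 knots/ft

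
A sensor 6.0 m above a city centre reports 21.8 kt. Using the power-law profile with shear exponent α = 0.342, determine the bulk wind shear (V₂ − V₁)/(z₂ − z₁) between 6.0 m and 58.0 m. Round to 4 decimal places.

Power law: V₂ = V₁ · (z₂/z₁)^α = 21.8 × (9.6667)^0.342 = 47.3610 kt
ΔV/Δz = (47.3610 − 21.8)/(58.0 − 6.0) = 25.5610/52.0000 = 0.49156 kt/m

0.4916 kt/m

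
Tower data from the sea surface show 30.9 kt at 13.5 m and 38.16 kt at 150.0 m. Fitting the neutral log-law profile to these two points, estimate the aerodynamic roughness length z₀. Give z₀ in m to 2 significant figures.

z₀ ≈ 0.00048 m

Log law: V(z) ∝ ln(z/z₀). With r = V₁/V₂ = 30.9/38.16 = 0.80975,
r · ln(z₂/z₀) = ln(z₁/z₀) ⇒ ln z₀ = (ln z₁ − r·ln z₂)/(1 − r)
ln z₀ = (2.60269 − 0.80975×5.01064) / 0.19025 = -7.6460
z₀ = exp(-7.6460) = 0.0004779 m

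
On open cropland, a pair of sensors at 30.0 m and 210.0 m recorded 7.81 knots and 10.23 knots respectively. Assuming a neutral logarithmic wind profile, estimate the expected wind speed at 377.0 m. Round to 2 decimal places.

Log law: V ∝ ln(z/z₀). From the pair, with r = V₁/V₂ = 0.76344,
ln z₀ = (ln z₁ − r·ln z₂)/(1 − r) = (3.4012 − 0.76344×5.3471)/0.23656 = -2.8788 → z₀ = 0.05620 m
V₃ = V₁ · ln(z₃/z₀)/ln(z₁/z₀) = 7.81 × 8.8110/6.2800 = 10.9577 knots

10.96 knots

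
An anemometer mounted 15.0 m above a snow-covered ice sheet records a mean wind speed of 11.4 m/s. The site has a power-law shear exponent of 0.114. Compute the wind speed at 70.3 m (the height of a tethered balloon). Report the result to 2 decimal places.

Power-law profile: V₂ = V₁ · (z₂/z₁)^α
V₂ = 11.4 × (70.3/15.0)^0.114 = 11.4 × (4.6867)^0.114
    = 11.4 × 1.1926 = 13.5951 m/s

13.60 m/s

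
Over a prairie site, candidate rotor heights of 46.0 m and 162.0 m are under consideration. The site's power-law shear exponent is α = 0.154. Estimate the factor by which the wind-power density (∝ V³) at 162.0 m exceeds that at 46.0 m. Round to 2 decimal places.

1.79

Speed ratio: V_B/V_A = (z_B/z_A)^α = (162.0/46.0)^0.154 = (3.5217)^0.154 = 1.21395
Power-density ratio: P_B/P_A = (V_B/V_A)³ = (1.21395)³ = 1.78896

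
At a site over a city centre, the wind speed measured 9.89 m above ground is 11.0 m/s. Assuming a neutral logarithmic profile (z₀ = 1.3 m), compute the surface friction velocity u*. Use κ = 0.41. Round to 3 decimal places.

u* ≈ 2.223 m/s

Log law: V(z) = (u*/κ) · ln(z/z₀) ⇒ u* = κ · V / ln(z/z₀)
u* = 0.41 × 11.0 / ln(9.89/1.3) = 0.41 × 11.0 / 2.0292
   = 4.5100 / 2.0292 = 2.2226 m/s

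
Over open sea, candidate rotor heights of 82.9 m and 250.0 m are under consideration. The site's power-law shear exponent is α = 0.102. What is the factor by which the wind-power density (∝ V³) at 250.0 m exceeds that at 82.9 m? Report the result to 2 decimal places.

1.40

Speed ratio: V_B/V_A = (z_B/z_A)^α = (250.0/82.9)^0.102 = (3.0157)^0.102 = 1.11917
Power-density ratio: P_B/P_A = (V_B/V_A)³ = (1.11917)³ = 1.40182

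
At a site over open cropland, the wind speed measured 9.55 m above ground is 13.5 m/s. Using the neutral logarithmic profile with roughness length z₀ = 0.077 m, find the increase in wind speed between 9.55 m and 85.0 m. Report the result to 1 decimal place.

Log law: V₂ = V₁ · ln(z₂/z₀)/ln(z₁/z₀) = 13.5 × 7.0066/4.8205 = 19.6223 m/s
ΔV = 19.6223 − 13.5 = 6.1223 m/s

6.1 m/s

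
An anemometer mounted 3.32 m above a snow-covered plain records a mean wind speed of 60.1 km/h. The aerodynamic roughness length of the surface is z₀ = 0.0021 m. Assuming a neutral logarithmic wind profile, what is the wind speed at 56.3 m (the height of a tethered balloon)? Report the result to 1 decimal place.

Log law: V(z) ∝ ln(z/z₀), so V₂/V₁ = ln(z₂/z₀) / ln(z₁/z₀).
ln(56.3/0.0021) = 10.1965, ln(3.32/0.0021) = 7.3658
V₂ = 60.1 × 10.1965/7.3658 = 60.1 × 1.3843 = 83.1969 km/h

83.2 km/h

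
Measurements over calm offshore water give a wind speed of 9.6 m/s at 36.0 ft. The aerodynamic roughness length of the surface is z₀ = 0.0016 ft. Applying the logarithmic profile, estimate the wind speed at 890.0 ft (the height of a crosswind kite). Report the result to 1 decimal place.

12.7 m/s

Log law: V(z) ∝ ln(z/z₀), so V₂/V₁ = ln(z₂/z₀) / ln(z₁/z₀).
ln(890.0/0.0016) = 13.2290, ln(36.0/0.0016) = 10.0213
V₂ = 9.6 × 13.2290/10.0213 = 9.6 × 1.3201 = 12.6729 m/s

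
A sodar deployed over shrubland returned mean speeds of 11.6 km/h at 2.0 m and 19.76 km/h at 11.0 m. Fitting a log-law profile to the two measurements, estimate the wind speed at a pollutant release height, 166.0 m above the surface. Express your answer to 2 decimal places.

32.75 km/h

Log law: V ∝ ln(z/z₀). From the pair, with r = V₁/V₂ = 0.58704,
ln z₀ = (ln z₁ − r·ln z₂)/(1 − r) = (0.6931 − 0.58704×2.3979)/0.41296 = -1.7303 → z₀ = 0.1772 m
V₃ = V₁ · ln(z₃/z₀)/ln(z₁/z₀) = 11.6 × 6.8423/2.4234 = 32.7514 km/h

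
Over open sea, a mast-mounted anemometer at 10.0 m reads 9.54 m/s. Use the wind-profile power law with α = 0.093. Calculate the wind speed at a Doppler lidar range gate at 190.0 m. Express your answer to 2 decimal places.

Power-law profile: V₂ = V₁ · (z₂/z₁)^α
V₂ = 9.54 × (190.0/10.0)^0.093 = 9.54 × (19.0000)^0.093
    = 9.54 × 1.3150 = 12.5451 m/s

12.55 m/s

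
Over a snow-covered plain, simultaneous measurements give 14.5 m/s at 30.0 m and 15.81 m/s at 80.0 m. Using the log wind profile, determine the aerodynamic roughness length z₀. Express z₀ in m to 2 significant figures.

Log law: V(z) ∝ ln(z/z₀). With r = V₁/V₂ = 14.5/15.81 = 0.91714,
r · ln(z₂/z₀) = ln(z₁/z₀) ⇒ ln z₀ = (ln z₁ − r·ln z₂)/(1 − r)
ln z₀ = (3.40120 − 0.91714×4.38203) / 0.08286 = -7.4553
z₀ = exp(-7.4553) = 0.0005784 m

z₀ ≈ 0.00058 m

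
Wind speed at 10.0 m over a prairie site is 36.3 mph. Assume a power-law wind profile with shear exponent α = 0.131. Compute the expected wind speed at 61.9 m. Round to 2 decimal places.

46.09 mph

Power-law profile: V₂ = V₁ · (z₂/z₁)^α
V₂ = 36.3 × (61.9/10.0)^0.131 = 36.3 × (6.1900)^0.131
    = 36.3 × 1.2697 = 46.0912 mph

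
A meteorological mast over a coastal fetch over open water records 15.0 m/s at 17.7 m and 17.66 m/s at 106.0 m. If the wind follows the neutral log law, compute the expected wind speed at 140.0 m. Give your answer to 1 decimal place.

18.1 m/s

Log law: V ∝ ln(z/z₀). From the pair, with r = V₁/V₂ = 0.84938,
ln z₀ = (ln z₁ − r·ln z₂)/(1 − r) = (2.8736 − 0.84938×4.6634)/0.15062 = -7.2197 → z₀ = 0.0007320 m
V₃ = V₁ · ln(z₃/z₀)/ln(z₁/z₀) = 15.0 × 12.1614/10.0933 = 18.0734 m/s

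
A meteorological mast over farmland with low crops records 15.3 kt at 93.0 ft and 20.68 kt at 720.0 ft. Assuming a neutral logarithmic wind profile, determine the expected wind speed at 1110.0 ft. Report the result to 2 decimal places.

Log law: V ∝ ln(z/z₀). From the pair, with r = V₁/V₂ = 0.73985,
ln z₀ = (ln z₁ − r·ln z₂)/(1 − r) = (4.5326 − 0.73985×6.5793)/0.26015 = -1.2878 → z₀ = 0.2759 ft
V₃ = V₁ · ln(z₃/z₀)/ln(z₁/z₀) = 15.3 × 8.2999/5.8204 = 21.8179 kt

21.82 kt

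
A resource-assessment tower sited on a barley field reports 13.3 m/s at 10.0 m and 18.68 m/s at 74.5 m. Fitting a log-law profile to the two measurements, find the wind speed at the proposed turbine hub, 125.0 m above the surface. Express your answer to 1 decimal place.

20.1 m/s

Log law: V ∝ ln(z/z₀). From the pair, with r = V₁/V₂ = 0.71199,
ln z₀ = (ln z₁ − r·ln z₂)/(1 − r) = (2.3026 − 0.71199×4.3108)/0.28801 = -2.6620 → z₀ = 0.06981 m
V₃ = V₁ · ln(z₃/z₀)/ln(z₁/z₀) = 13.3 × 7.4903/4.9645 = 20.0664 m/s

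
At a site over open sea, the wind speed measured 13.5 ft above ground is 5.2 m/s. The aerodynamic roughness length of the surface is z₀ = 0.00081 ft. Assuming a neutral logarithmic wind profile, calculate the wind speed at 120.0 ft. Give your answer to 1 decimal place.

6.4 m/s

Log law: V(z) ∝ ln(z/z₀), so V₂/V₁ = ln(z₂/z₀) / ln(z₁/z₀).
ln(120.0/0.00081) = 11.9060, ln(13.5/0.00081) = 9.7212
V₂ = 5.2 × 11.9060/9.7212 = 5.2 × 1.2247 = 6.3687 m/s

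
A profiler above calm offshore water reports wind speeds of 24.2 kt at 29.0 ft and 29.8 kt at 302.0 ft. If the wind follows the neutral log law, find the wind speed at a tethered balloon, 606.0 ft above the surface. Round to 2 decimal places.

31.46 kt

Log law: V ∝ ln(z/z₀). From the pair, with r = V₁/V₂ = 0.81208,
ln z₀ = (ln z₁ − r·ln z₂)/(1 − r) = (3.3673 − 0.81208×5.7104)/0.18792 = -6.7584 → z₀ = 0.001161 ft
V₃ = V₁ · ln(z₃/z₀)/ln(z₁/z₀) = 24.2 × 13.1653/10.1257 = 31.4645 kt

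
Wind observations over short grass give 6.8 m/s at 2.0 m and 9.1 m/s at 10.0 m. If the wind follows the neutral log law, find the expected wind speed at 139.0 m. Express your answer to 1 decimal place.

12.9 m/s

Log law: V ∝ ln(z/z₀). From the pair, with r = V₁/V₂ = 0.74725,
ln z₀ = (ln z₁ − r·ln z₂)/(1 − r) = (0.6931 − 0.74725×2.3026)/0.25275 = -4.0652 → z₀ = 0.01716 m
V₃ = V₁ · ln(z₃/z₀)/ln(z₁/z₀) = 6.8 × 8.9997/4.7583 = 12.8612 m/s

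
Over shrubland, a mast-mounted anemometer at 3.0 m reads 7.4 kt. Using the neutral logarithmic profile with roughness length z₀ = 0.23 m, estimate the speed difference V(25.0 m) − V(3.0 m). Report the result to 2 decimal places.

6.11 kt

Log law: V₂ = V₁ · ln(z₂/z₀)/ln(z₁/z₀) = 7.4 × 4.6886/2.5683 = 13.5091 kt
ΔV = 13.5091 − 7.4 = 6.1091 kt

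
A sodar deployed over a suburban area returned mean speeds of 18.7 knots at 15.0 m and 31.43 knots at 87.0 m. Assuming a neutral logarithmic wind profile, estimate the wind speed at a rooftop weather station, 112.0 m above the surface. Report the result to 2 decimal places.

Log law: V ∝ ln(z/z₀). From the pair, with r = V₁/V₂ = 0.59497,
ln z₀ = (ln z₁ − r·ln z₂)/(1 − r) = (2.7081 − 0.59497×4.4659)/0.40503 = 0.1258 → z₀ = 1.134 m
V₃ = V₁ · ln(z₃/z₀)/ln(z₁/z₀) = 18.7 × 4.5927/2.5822 = 33.2592 knots

33.26 knots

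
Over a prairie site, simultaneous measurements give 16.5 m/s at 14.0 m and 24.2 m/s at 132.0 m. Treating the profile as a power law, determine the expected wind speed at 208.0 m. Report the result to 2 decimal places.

26.15 m/s

First find α: α = ln(V₂/V₁)/ln(z₂/z₁) = ln(24.2/16.5)/ln(132.0/14.0) = 0.38299/2.24374 = 0.1707
Extrapolate from 132.0 m to 208.0 m: V₃ = 24.2 × (208.0/132.0)^0.1707 = 24.2 × 1.0807 = 26.1532 m/s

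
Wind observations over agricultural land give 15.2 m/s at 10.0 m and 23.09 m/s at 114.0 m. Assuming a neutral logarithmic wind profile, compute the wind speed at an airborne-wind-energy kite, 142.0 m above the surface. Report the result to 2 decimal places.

Log law: V ∝ ln(z/z₀). From the pair, with r = V₁/V₂ = 0.65829,
ln z₀ = (ln z₁ − r·ln z₂)/(1 − r) = (2.3026 − 0.65829×4.7362)/0.34171 = -2.3857 → z₀ = 0.09202 m
V₃ = V₁ · ln(z₃/z₀)/ln(z₁/z₀) = 15.2 × 7.3416/4.6883 = 23.8021 m/s

23.80 m/s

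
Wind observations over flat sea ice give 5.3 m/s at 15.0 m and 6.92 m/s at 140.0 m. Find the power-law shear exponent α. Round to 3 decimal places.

α ≈ 0.119

Power law: V₂/V₁ = (z₂/z₁)^α ⇒ α = ln(V₂/V₁) / ln(z₂/z₁)
α = ln(6.92/5.3) / ln(140.0/15.0) = ln(1.3057) / ln(9.3333)
  = 0.26671 / 2.23359 = 0.11941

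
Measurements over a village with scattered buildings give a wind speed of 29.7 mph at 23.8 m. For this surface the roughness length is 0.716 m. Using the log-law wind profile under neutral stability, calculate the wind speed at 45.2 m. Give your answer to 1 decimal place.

Log law: V(z) ∝ ln(z/z₀), so V₂/V₁ = ln(z₂/z₀) / ln(z₁/z₀).
ln(45.2/0.716) = 4.1452, ln(23.8/0.716) = 3.5038
V₂ = 29.7 × 4.1452/3.5038 = 29.7 × 1.1831 = 35.1370 mph

35.1 mph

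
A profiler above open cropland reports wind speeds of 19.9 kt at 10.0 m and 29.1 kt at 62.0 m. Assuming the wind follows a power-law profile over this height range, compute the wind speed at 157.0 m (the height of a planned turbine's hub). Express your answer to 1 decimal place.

First find α: α = ln(V₂/V₁)/ln(z₂/z₁) = ln(29.1/19.9)/ln(62.0/10.0) = 0.38002/1.82455 = 0.2083
Extrapolate from 62.0 m to 157.0 m: V₃ = 29.1 × (157.0/62.0)^0.2083 = 29.1 × 1.2135 = 35.3131 kt

35.3 kt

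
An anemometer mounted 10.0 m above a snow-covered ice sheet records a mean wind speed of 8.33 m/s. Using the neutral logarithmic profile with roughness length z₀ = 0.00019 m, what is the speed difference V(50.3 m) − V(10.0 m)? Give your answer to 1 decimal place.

1.2 m/s

Log law: V₂ = V₁ · ln(z₂/z₀)/ln(z₁/z₀) = 8.33 × 12.4865/10.8711 = 9.5678 m/s
ΔV = 9.5678 − 8.33 = 1.2378 m/s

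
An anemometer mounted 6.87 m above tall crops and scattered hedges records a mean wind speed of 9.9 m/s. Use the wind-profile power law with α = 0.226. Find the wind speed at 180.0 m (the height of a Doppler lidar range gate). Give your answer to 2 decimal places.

Power-law profile: V₂ = V₁ · (z₂/z₁)^α
V₂ = 9.9 × (180.0/6.87)^0.226 = 9.9 × (26.2009)^0.226
    = 9.9 × 2.0919 = 20.7097 m/s

20.71 m/s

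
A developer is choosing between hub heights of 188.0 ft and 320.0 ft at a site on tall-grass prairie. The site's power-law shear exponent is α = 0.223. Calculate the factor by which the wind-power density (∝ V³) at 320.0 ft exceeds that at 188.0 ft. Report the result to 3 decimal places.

Speed ratio: V_B/V_A = (z_B/z_A)^α = (320.0/188.0)^0.223 = (1.7021)^0.223 = 1.12593
Power-density ratio: P_B/P_A = (V_B/V_A)³ = (1.12593)³ = 1.42736

1.427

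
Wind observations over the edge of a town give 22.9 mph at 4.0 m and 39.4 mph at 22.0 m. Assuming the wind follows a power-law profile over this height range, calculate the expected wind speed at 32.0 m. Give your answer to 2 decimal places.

44.39 mph

First find α: α = ln(V₂/V₁)/ln(z₂/z₁) = ln(39.4/22.9)/ln(22.0/4.0) = 0.54263/1.70475 = 0.3183
Extrapolate from 22.0 m to 32.0 m: V₃ = 39.4 × (32.0/22.0)^0.3183 = 39.4 × 1.1267 = 44.3908 mph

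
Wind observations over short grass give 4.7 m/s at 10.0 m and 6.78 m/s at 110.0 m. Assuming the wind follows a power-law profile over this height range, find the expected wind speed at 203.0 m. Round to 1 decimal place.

First find α: α = ln(V₂/V₁)/ln(z₂/z₁) = ln(6.78/4.7)/ln(110.0/10.0) = 0.36641/2.39790 = 0.1528
Extrapolate from 110.0 m to 203.0 m: V₃ = 6.78 × (203.0/110.0)^0.1528 = 6.78 × 1.0982 = 7.4455 m/s

7.4 m/s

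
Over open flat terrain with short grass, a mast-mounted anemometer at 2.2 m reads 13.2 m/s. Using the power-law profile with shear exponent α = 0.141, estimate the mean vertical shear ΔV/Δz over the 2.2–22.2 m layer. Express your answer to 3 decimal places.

Power law: V₂ = V₁ · (z₂/z₁)^α = 13.2 × (10.0909)^0.141 = 18.2864 m/s
ΔV/Δz = (18.2864 − 13.2)/(22.2 − 2.2) = 5.0864/20.0000 = 0.25432 m/s/m

0.254 m/s/m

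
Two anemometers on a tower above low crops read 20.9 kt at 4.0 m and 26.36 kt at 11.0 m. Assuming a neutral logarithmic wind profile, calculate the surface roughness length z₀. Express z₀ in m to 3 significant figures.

z₀ ≈ 0.0832 m

Log law: V(z) ∝ ln(z/z₀). With r = V₁/V₂ = 20.9/26.36 = 0.79287,
r · ln(z₂/z₀) = ln(z₁/z₀) ⇒ ln z₀ = (ln z₁ − r·ln z₂)/(1 − r)
ln z₀ = (1.38629 − 0.79287×2.39790) / 0.20713 = -2.4860
z₀ = exp(-2.4860) = 0.08325 m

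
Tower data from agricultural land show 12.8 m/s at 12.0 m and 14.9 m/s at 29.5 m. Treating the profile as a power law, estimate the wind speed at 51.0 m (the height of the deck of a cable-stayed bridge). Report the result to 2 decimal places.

First find α: α = ln(V₂/V₁)/ln(z₂/z₁) = ln(14.9/12.8)/ln(29.5/12.0) = 0.15192/0.89948 = 0.1689
Extrapolate from 29.5 m to 51.0 m: V₃ = 14.9 × (51.0/29.5)^0.1689 = 14.9 × 1.0969 = 16.3433 m/s

16.34 m/s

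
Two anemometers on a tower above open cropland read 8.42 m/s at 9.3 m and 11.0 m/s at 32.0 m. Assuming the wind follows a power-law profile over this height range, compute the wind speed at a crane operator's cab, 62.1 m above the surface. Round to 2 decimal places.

12.70 m/s

First find α: α = ln(V₂/V₁)/ln(z₂/z₁) = ln(11.0/8.42)/ln(32.0/9.3) = 0.26729/1.23572 = 0.2163
Extrapolate from 32.0 m to 62.1 m: V₃ = 11.0 × (62.1/32.0)^0.2163 = 11.0 × 1.1542 = 12.6962 m/s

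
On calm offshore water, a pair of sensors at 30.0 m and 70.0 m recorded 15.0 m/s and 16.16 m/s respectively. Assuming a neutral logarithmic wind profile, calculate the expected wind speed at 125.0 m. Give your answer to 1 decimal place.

17.0 m/s

Log law: V ∝ ln(z/z₀). From the pair, with r = V₁/V₂ = 0.92822,
ln z₀ = (ln z₁ − r·ln z₂)/(1 − r) = (3.4012 − 0.92822×4.2485)/0.07178 = -7.5552 → z₀ = 0.0005234 m
V₃ = V₁ · ln(z₃/z₀)/ln(z₁/z₀) = 15.0 × 12.3836/10.9564 = 16.9538 m/s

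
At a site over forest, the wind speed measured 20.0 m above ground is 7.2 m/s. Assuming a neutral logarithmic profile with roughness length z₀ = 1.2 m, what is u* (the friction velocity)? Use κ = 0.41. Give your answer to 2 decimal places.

u* ≈ 1.05 m/s

Log law: V(z) = (u*/κ) · ln(z/z₀) ⇒ u* = κ · V / ln(z/z₀)
u* = 0.41 × 7.2 / ln(20.0/1.2) = 0.41 × 7.2 / 2.8134
   = 2.9520 / 2.8134 = 1.0493 m/s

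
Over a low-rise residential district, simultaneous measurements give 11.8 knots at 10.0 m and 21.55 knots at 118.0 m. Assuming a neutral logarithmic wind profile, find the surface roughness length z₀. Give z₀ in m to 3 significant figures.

Log law: V(z) ∝ ln(z/z₀). With r = V₁/V₂ = 11.8/21.55 = 0.54756,
r · ln(z₂/z₀) = ln(z₁/z₀) ⇒ ln z₀ = (ln z₁ − r·ln z₂)/(1 − r)
ln z₀ = (2.30259 − 0.54756×4.77068) / 0.45244 = -0.6844
z₀ = exp(-0.6844) = 0.5044 m

z₀ ≈ 0.504 m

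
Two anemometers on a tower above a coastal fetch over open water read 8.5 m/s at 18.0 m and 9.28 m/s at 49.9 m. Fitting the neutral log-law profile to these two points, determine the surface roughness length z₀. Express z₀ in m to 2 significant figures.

z₀ ≈ 0.00027 m

Log law: V(z) ∝ ln(z/z₀). With r = V₁/V₂ = 8.5/9.28 = 0.91595,
r · ln(z₂/z₀) = ln(z₁/z₀) ⇒ ln z₀ = (ln z₁ − r·ln z₂)/(1 − r)
ln z₀ = (2.89037 − 0.91595×3.91002) / 0.08405 = -8.2212
z₀ = exp(-8.2212) = 0.0002689 m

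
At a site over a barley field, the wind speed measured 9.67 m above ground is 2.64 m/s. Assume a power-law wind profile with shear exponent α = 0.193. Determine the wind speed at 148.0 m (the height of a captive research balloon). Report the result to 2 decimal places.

4.47 m/s

Power-law profile: V₂ = V₁ · (z₂/z₁)^α
V₂ = 2.64 × (148.0/9.67)^0.193 = 2.64 × (15.3051)^0.193
    = 2.64 × 1.6931 = 4.4697 m/s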